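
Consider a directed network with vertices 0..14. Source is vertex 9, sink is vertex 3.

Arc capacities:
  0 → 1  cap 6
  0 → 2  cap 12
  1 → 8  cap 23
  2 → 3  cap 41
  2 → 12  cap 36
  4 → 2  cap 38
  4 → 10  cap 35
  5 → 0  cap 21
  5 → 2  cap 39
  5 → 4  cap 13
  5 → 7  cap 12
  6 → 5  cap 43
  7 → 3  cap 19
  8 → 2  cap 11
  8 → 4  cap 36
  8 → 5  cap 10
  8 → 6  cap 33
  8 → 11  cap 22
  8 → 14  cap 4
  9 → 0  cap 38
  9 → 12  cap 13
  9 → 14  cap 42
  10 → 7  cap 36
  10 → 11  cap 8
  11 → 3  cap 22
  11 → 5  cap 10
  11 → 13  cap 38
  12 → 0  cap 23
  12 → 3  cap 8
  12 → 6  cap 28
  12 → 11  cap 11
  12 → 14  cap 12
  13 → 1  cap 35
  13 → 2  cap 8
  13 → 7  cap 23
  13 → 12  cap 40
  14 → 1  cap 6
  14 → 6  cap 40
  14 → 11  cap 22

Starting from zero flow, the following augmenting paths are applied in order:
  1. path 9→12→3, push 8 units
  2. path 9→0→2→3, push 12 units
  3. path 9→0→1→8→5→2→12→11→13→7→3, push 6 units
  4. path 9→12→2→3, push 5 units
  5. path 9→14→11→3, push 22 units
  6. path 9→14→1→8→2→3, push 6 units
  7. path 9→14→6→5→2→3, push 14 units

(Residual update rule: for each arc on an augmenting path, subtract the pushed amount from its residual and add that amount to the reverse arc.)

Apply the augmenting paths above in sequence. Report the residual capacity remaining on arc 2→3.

after path 1 (9→12→3, push 8): res(2,3)=41
after path 2 (9→0→2→3, push 12): res(2,3)=29
after path 3 (9→0→1→8→5→2→12→11→13→7→3, push 6): res(2,3)=29
after path 4 (9→12→2→3, push 5): res(2,3)=24
after path 5 (9→14→11→3, push 22): res(2,3)=24
after path 6 (9→14→1→8→2→3, push 6): res(2,3)=18
after path 7 (9→14→6→5→2→3, push 14): res(2,3)=4

Residual capacity of (2,3): 4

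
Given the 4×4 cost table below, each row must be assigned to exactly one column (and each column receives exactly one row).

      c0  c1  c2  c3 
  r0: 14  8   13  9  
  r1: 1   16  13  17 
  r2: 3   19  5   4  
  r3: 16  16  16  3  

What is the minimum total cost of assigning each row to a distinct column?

Minimum assignment cost: 17

optimal assignment: row0→col1 (cost 8), row1→col0 (cost 1), row2→col2 (cost 5), row3→col3 (cost 3)
total = 8 + 1 + 5 + 3 = 17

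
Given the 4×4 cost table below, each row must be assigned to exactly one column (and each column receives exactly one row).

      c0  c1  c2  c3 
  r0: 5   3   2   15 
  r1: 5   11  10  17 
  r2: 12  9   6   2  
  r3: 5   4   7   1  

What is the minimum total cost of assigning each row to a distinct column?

Minimum assignment cost: 13

optimal assignment: row0→col2 (cost 2), row1→col0 (cost 5), row2→col3 (cost 2), row3→col1 (cost 4)
total = 2 + 5 + 2 + 4 = 13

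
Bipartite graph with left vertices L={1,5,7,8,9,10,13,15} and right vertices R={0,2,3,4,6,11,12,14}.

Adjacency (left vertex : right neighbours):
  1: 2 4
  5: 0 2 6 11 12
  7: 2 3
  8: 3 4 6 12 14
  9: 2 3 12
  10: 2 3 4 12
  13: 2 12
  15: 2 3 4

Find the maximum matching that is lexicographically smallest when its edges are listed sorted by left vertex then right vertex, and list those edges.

|M| = 6 (so the lex-smallest maximum matching has 6 edges)
process left vertices in ascending order; for each, take the smallest-labelled available neighbour that still permits 6 edges overall, or leave it unmatched if none does
lex-smallest matching: {1-2, 5-0, 7-3, 8-6, 9-12, 10-4}

Lex-smallest maximum matching: {(1,2), (5,0), (7,3), (8,6), (9,12), (10,4)}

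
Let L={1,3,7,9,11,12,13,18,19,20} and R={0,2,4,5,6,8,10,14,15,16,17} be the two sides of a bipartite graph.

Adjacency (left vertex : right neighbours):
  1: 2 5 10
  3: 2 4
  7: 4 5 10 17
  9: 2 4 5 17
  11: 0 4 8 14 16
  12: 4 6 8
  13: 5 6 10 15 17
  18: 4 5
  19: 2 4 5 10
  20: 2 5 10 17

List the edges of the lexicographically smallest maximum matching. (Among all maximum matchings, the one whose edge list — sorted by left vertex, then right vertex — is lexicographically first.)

|M| = 8 (so the lex-smallest maximum matching has 8 edges)
process left vertices in ascending order; for each, take the smallest-labelled available neighbour that still permits 8 edges overall, or leave it unmatched if none does
lex-smallest matching: {1-2, 3-4, 7-5, 9-17, 11-0, 12-6, 13-15, 19-10}

Lex-smallest maximum matching: {(1,2), (3,4), (7,5), (9,17), (11,0), (12,6), (13,15), (19,10)}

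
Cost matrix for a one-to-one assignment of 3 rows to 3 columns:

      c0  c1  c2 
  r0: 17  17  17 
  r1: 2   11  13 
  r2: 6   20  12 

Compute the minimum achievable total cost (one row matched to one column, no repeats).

Minimum assignment cost: 31

optimal assignment: row0→col1 (cost 17), row1→col0 (cost 2), row2→col2 (cost 12)
total = 17 + 2 + 12 = 31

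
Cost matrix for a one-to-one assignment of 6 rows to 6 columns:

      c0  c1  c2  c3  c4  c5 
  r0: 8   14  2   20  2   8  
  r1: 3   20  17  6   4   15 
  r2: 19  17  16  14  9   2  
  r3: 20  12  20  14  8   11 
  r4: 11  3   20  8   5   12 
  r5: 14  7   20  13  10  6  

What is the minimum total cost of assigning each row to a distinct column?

optimal assignment: row0→col2 (cost 2), row1→col0 (cost 3), row2→col5 (cost 2), row3→col4 (cost 8), row4→col3 (cost 8), row5→col1 (cost 7)
total = 2 + 3 + 2 + 8 + 8 + 7 = 30

Minimum assignment cost: 30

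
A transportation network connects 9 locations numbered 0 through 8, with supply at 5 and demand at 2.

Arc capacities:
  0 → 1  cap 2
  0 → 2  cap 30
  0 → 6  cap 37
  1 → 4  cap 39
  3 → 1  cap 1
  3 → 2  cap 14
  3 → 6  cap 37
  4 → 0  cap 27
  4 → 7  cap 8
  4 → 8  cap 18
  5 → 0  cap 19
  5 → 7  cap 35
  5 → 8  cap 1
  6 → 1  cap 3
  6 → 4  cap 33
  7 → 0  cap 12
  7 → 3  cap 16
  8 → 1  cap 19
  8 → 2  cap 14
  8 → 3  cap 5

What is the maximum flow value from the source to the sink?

Maximum flow value: 48

augment #1: 5→0→2 bottleneck 19, total now 19
augment #2: 5→8→2 bottleneck 1, total now 20
augment #3: 5→7→0→2 bottleneck 11, total now 31
augment #4: 5→7→3→2 bottleneck 14, total now 45
augment #5: 5→7→0→1→4→8→2 bottleneck 1, total now 46
augment #6: 5→7→3→1→4→8→2 bottleneck 1, total now 47
augment #7: 5→7→3→6→4→8→2 bottleneck 1, total now 48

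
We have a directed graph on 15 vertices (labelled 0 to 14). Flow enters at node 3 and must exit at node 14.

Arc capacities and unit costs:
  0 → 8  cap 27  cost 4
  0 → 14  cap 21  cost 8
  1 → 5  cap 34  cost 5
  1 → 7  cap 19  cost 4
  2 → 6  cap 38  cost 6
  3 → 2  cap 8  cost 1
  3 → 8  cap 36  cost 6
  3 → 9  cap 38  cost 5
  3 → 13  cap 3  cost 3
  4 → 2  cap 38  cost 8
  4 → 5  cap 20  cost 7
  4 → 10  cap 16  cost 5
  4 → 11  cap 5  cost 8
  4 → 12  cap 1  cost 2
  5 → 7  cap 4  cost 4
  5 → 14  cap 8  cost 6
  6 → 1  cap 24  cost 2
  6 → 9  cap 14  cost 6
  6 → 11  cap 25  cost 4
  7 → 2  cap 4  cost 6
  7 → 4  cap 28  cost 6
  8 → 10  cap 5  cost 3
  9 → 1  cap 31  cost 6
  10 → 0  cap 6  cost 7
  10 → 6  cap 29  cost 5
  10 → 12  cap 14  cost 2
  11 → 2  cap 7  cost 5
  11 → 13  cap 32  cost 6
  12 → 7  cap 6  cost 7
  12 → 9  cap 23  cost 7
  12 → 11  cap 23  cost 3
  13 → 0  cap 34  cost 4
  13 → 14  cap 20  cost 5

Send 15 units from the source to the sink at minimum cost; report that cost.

Minimum cost for 15 units: 280

shortest-cost path #1: 3→13→14 push 3 @ unit cost 8 (adds 24)
shortest-cost path #2: 3→2→6→1→5→14 push 8 @ unit cost 20 (adds 160)
shortest-cost path #3: 3→8→10→0→14 push 4 @ unit cost 24 (adds 96)
total cost = 280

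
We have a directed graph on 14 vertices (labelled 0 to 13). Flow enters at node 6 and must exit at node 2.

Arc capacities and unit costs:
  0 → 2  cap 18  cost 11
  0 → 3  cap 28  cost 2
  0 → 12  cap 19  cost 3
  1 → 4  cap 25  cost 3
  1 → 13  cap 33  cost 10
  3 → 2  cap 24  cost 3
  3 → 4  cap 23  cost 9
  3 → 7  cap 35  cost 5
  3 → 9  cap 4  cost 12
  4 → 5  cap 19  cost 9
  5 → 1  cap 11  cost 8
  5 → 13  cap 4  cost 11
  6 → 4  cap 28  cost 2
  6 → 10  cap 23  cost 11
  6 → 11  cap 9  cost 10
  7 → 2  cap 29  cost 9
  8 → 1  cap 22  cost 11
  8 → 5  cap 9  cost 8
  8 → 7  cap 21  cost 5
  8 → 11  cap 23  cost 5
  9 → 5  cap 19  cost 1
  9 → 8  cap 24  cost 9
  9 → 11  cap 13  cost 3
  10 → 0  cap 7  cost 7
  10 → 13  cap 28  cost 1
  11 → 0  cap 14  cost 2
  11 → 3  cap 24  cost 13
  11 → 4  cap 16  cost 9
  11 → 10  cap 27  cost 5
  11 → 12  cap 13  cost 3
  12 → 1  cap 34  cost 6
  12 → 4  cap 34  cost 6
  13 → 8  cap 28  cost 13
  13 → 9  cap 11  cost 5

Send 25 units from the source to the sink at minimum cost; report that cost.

Minimum cost for 25 units: 596

shortest-cost path #1: 6→11→0→3→2 push 9 @ unit cost 17 (adds 153)
shortest-cost path #2: 6→10→0→3→2 push 7 @ unit cost 23 (adds 161)
shortest-cost path #3: 6→10→13→9→11→0→3→2 push 5 @ unit cost 27 (adds 135)
shortest-cost path #4: 6→10→13→9→11→3→2 push 3 @ unit cost 36 (adds 108)
shortest-cost path #5: 6→10→13→8→7→2 push 1 @ unit cost 39 (adds 39)
total cost = 596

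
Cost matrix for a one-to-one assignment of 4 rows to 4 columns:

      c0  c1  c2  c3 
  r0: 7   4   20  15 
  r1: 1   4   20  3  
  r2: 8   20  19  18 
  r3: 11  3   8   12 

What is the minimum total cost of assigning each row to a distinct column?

Minimum assignment cost: 23

optimal assignment: row0→col1 (cost 4), row1→col3 (cost 3), row2→col0 (cost 8), row3→col2 (cost 8)
total = 4 + 3 + 8 + 8 = 23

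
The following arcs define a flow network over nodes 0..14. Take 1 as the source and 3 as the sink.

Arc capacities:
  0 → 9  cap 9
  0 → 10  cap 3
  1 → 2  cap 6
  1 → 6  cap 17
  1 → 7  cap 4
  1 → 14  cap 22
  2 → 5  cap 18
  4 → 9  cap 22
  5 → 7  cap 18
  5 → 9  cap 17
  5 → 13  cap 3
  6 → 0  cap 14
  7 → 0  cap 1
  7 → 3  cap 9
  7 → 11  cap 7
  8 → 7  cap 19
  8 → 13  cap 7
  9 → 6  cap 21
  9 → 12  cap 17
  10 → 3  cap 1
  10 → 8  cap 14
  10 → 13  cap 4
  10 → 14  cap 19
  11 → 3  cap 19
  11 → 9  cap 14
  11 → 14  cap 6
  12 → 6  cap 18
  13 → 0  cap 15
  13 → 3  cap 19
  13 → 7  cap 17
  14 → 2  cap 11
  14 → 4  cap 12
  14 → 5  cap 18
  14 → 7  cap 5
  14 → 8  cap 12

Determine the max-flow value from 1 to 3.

Maximum flow value: 29

augment #1: 1→7→3 bottleneck 4, total now 4
augment #2: 1→14→7→3 bottleneck 5, total now 9
augment #3: 1→2→5→13→3 bottleneck 3, total now 12
augment #4: 1→6→0→10→3 bottleneck 1, total now 13
augment #5: 1→14→8→13→3 bottleneck 7, total now 20
augment #6: 1→2→5→7→11→3 bottleneck 3, total now 23
augment #7: 1→6→0→10→13→3 bottleneck 2, total now 25
augment #8: 1→14→5→7→11→3 bottleneck 4, total now 29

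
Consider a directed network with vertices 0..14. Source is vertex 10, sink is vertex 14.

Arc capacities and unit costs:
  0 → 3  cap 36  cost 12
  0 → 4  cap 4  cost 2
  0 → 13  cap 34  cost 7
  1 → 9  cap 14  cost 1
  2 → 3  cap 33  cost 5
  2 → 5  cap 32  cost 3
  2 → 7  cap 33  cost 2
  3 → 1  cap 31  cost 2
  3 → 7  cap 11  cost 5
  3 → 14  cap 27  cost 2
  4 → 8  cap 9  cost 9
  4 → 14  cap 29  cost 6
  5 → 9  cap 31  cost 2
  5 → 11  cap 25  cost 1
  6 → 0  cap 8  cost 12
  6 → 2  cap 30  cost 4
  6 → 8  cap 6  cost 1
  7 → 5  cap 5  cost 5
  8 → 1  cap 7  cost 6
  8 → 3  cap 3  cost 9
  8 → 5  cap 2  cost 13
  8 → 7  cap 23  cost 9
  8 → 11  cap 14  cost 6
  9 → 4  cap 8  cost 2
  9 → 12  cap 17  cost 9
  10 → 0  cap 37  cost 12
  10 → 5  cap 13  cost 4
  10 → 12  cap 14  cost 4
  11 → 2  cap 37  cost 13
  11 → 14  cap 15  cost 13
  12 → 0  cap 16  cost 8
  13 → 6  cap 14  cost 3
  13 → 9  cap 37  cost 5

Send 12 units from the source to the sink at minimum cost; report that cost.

Minimum cost for 12 units: 184

shortest-cost path #1: 10→5→9→4→14 push 8 @ unit cost 14 (adds 112)
shortest-cost path #2: 10→5→11→14 push 4 @ unit cost 18 (adds 72)
total cost = 184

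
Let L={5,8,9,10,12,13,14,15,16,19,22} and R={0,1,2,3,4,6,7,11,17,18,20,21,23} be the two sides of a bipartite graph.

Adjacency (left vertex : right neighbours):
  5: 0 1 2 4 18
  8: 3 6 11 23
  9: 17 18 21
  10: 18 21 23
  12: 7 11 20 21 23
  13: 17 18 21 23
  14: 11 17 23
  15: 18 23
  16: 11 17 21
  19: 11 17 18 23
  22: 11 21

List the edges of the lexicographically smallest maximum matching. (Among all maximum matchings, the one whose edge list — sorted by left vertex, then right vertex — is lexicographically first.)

|M| = 8 (so the lex-smallest maximum matching has 8 edges)
process left vertices in ascending order; for each, take the smallest-labelled available neighbour that still permits 8 edges overall, or leave it unmatched if none does
lex-smallest matching: {5-0, 8-3, 9-17, 10-18, 12-7, 13-21, 14-11, 15-23}

Lex-smallest maximum matching: {(5,0), (8,3), (9,17), (10,18), (12,7), (13,21), (14,11), (15,23)}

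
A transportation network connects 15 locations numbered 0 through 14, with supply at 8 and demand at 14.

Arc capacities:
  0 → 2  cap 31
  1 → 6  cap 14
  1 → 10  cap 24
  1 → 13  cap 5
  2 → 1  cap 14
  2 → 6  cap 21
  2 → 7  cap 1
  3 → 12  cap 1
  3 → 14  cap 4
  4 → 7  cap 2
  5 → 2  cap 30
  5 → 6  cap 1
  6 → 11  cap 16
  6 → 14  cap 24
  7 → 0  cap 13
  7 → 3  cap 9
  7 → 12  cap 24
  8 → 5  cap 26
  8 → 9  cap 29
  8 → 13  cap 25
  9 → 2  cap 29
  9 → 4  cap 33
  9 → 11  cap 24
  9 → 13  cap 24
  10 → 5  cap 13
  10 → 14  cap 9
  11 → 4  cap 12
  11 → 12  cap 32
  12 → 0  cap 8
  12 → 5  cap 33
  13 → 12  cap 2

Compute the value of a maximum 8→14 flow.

Maximum flow value: 36

augment #1: 8→5→6→14 bottleneck 1, total now 1
augment #2: 8→5→2→6→14 bottleneck 21, total now 22
augment #3: 8→5→2→1→6→14 bottleneck 2, total now 24
augment #4: 8→5→2→1→10→14 bottleneck 2, total now 26
augment #5: 8→9→2→1→10→14 bottleneck 7, total now 33
augment #6: 8→9→2→7→3→14 bottleneck 1, total now 34
augment #7: 8→9→4→7→3→14 bottleneck 2, total now 36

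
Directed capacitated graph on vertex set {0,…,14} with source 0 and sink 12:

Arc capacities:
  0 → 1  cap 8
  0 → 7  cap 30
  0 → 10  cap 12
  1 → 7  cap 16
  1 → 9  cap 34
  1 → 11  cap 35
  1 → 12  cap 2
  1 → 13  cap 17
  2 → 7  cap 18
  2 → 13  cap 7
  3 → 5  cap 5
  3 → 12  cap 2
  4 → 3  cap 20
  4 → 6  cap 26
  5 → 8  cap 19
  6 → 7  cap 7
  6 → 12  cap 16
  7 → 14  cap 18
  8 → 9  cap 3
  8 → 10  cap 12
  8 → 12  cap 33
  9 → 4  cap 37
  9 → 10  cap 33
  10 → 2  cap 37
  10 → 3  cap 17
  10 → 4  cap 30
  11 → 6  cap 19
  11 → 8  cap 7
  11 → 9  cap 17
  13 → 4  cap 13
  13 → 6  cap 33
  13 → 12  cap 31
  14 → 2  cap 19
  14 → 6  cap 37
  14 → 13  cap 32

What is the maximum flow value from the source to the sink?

Maximum flow value: 38

augment #1: 0→1→12 bottleneck 2, total now 2
augment #2: 0→1→13→12 bottleneck 6, total now 8
augment #3: 0→10→3→12 bottleneck 2, total now 10
augment #4: 0→7→14→6→12 bottleneck 16, total now 26
augment #5: 0→7→14→13→12 bottleneck 2, total now 28
augment #6: 0→10→2→13→12 bottleneck 7, total now 35
augment #7: 0→10→3→5→8→12 bottleneck 3, total now 38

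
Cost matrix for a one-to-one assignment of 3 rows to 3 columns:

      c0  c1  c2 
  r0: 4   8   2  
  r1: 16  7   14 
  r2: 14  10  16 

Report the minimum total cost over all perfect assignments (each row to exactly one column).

optimal assignment: row0→col2 (cost 2), row1→col1 (cost 7), row2→col0 (cost 14)
total = 2 + 7 + 14 = 23

Minimum assignment cost: 23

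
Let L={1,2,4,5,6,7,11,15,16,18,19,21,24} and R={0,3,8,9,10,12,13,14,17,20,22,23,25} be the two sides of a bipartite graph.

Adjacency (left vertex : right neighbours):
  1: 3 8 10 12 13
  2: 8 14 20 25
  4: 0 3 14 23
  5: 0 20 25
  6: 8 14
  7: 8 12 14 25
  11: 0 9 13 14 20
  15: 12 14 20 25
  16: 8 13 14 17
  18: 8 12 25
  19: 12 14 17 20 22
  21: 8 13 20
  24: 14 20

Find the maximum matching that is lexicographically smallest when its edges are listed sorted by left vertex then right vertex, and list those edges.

Lex-smallest maximum matching: {(1,3), (2,8), (4,23), (5,0), (6,14), (7,12), (11,9), (15,20), (16,17), (18,25), (19,22), (21,13)}

|M| = 12 (so the lex-smallest maximum matching has 12 edges)
process left vertices in ascending order; for each, take the smallest-labelled available neighbour that still permits 12 edges overall, or leave it unmatched if none does
lex-smallest matching: {1-3, 2-8, 4-23, 5-0, 6-14, 7-12, 11-9, 15-20, 16-17, 18-25, 19-22, 21-13}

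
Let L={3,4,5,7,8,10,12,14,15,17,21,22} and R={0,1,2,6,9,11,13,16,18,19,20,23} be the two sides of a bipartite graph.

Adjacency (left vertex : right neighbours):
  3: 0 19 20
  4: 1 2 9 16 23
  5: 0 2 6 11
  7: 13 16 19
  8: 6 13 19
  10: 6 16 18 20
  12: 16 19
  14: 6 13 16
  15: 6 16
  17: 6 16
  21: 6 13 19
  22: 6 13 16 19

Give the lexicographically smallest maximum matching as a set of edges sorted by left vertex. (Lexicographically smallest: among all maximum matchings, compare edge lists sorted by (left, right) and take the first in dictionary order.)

|M| = 8 (so the lex-smallest maximum matching has 8 edges)
process left vertices in ascending order; for each, take the smallest-labelled available neighbour that still permits 8 edges overall, or leave it unmatched if none does
lex-smallest matching: {3-0, 4-1, 5-2, 7-13, 8-6, 10-18, 12-16, 21-19}

Lex-smallest maximum matching: {(3,0), (4,1), (5,2), (7,13), (8,6), (10,18), (12,16), (21,19)}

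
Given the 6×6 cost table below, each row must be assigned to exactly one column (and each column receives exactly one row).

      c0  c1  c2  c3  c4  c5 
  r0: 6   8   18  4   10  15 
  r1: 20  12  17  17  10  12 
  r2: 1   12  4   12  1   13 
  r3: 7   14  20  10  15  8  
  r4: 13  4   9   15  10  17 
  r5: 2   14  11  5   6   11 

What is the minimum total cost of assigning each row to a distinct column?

optimal assignment: row0→col3 (cost 4), row1→col4 (cost 10), row2→col2 (cost 4), row3→col5 (cost 8), row4→col1 (cost 4), row5→col0 (cost 2)
total = 4 + 10 + 4 + 8 + 4 + 2 = 32

Minimum assignment cost: 32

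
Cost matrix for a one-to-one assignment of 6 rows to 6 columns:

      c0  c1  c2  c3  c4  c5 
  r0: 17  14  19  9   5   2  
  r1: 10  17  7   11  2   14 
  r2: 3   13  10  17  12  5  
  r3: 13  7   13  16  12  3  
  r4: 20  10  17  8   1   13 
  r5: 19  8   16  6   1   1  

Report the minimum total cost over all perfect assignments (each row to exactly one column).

Minimum assignment cost: 26

optimal assignment: row0→col5 (cost 2), row1→col2 (cost 7), row2→col0 (cost 3), row3→col1 (cost 7), row4→col4 (cost 1), row5→col3 (cost 6)
total = 2 + 7 + 3 + 7 + 1 + 6 = 26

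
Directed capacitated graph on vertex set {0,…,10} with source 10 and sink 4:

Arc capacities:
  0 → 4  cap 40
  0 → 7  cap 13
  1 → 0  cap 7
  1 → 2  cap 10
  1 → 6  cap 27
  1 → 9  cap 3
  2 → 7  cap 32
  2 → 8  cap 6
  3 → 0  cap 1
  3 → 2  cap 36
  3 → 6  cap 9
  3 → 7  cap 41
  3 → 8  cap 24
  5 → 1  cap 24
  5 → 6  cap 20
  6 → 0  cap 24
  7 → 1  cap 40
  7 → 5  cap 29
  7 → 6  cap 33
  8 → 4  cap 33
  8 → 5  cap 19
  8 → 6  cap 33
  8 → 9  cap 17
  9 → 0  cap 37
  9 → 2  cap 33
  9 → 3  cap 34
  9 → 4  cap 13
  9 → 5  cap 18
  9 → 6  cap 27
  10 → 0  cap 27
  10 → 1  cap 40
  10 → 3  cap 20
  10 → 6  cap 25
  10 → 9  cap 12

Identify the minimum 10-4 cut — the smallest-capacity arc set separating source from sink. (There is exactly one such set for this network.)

augment #1: 10→0→4 push 27
augment #2: 10→9→4 push 12
augment #3: 10→1→0→4 push 7
augment #4: 10→1→9→4 push 1
augment #5: 10→3→0→4 push 1
augment #6: 10→3→8→4 push 19
augment #7: 10→6→0→4 push 5
augment #8: 10→1→2→8→4 push 6
augment #9: 10→1→9→3→8→4 push 2
augment #10: 10→6→0→3→8→4 push 1
max flow = 81; residual-reachable set from 10 gives S-side
cut edges (S→T): {(0,4), (1,9), (2,8), (10,3), (10,9)} total cap 81

Min-cut arcs: {(0,4), (1,9), (2,8), (10,3), (10,9)} (total capacity 81)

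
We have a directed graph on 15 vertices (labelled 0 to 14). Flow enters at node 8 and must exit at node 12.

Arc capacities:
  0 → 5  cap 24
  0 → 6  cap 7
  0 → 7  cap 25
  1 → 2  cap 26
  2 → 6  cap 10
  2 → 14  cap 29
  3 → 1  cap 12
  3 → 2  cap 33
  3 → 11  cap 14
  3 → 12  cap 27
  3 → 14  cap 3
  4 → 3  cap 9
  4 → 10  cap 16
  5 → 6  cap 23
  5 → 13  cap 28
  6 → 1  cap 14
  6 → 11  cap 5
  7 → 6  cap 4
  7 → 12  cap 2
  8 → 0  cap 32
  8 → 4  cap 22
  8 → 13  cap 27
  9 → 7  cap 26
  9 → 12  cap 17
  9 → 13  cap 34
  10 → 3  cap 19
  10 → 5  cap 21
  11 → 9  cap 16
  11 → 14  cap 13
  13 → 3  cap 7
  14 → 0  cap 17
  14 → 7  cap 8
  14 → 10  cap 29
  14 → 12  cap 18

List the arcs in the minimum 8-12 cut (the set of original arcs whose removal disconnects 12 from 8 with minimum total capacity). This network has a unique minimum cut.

augment #1: 8→0→7→12 push 2
augment #2: 8→4→3→12 push 9
augment #3: 8→13→3→12 push 7
augment #4: 8→4→10→3→12 push 11
augment #5: 8→0→6→11→9→12 push 5
augment #6: 8→4→10→3→14→12 push 2
augment #7: 8→0→6→1→2→14→12 push 2
augment #8: 8→0→5→6→1→2→14→12 push 12
max flow = 50; residual-reachable set from 8 gives S-side
cut edges (S→T): {(6,1), (6,11), (7,12), (8,4), (13,3)} total cap 50

Min-cut arcs: {(6,1), (6,11), (7,12), (8,4), (13,3)} (total capacity 50)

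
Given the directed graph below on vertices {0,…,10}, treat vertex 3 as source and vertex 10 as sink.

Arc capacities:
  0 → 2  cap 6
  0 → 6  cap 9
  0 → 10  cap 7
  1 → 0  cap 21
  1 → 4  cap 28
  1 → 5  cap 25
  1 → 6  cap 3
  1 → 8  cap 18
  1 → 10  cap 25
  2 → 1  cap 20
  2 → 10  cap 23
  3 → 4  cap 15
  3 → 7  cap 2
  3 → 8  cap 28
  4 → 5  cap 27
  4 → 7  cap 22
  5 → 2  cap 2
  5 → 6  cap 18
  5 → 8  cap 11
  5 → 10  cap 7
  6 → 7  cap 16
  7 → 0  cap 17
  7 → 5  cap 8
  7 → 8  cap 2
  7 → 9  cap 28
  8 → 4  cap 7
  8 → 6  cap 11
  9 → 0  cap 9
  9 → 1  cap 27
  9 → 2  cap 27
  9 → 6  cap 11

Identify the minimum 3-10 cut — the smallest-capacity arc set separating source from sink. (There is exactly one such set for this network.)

Min-cut arcs: {(3,4), (3,7), (8,4), (8,6)} (total capacity 35)

augment #1: 3→4→5→10 push 7
augment #2: 3→7→0→10 push 2
augment #3: 3→4→5→2→10 push 2
augment #4: 3→4→7→0→10 push 5
augment #5: 3→4→7→0→2→10 push 1
augment #6: 3→8→4→7→0→2→10 push 5
augment #7: 3→8→4→7→9→1→10 push 2
augment #8: 3→8→6→7→9→1→10 push 11
max flow = 35; residual-reachable set from 3 gives S-side
cut edges (S→T): {(3,4), (3,7), (8,4), (8,6)} total cap 35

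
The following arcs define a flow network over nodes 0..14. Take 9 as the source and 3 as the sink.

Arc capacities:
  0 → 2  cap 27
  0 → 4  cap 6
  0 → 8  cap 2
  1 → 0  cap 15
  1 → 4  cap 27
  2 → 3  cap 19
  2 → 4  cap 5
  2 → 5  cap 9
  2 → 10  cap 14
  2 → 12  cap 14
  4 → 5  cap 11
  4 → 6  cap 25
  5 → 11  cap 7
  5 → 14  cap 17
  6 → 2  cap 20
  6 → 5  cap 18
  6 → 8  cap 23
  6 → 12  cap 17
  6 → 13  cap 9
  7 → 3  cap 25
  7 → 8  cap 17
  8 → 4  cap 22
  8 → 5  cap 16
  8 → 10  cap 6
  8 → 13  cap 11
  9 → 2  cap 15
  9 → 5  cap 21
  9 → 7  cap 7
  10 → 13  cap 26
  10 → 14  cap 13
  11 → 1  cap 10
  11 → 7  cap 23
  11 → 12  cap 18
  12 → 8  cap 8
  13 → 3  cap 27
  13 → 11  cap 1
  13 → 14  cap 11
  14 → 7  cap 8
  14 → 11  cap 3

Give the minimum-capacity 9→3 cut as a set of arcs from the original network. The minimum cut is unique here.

augment #1: 9→2→3 push 15
augment #2: 9→7→3 push 7
augment #3: 9→5→11→7→3 push 7
augment #4: 9→5→14→7→3 push 8
augment #5: 9→5→14→11→7→3 push 3
max flow = 40; residual-reachable set from 9 gives S-side
cut edges (S→T): {(5,11), (9,2), (9,7), (14,7), (14,11)} total cap 40

Min-cut arcs: {(5,11), (9,2), (9,7), (14,7), (14,11)} (total capacity 40)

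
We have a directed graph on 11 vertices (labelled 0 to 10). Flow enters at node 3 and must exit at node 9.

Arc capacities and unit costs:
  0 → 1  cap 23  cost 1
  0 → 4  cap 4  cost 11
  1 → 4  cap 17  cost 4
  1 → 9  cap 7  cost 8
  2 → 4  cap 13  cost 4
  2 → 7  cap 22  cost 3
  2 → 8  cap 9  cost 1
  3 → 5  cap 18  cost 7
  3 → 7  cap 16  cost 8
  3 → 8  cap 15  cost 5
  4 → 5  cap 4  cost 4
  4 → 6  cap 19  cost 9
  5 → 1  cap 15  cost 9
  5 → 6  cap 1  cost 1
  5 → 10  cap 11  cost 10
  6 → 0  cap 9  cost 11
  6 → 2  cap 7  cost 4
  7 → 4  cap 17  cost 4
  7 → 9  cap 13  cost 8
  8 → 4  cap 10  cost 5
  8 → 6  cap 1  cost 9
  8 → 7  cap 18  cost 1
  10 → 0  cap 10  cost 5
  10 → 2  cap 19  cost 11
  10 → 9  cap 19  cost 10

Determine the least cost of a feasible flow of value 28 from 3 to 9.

Minimum cost for 28 units: 566

shortest-cost path #1: 3→8→7→9 push 13 @ unit cost 14 (adds 182)
shortest-cost path #2: 3→5→1→9 push 7 @ unit cost 24 (adds 168)
shortest-cost path #3: 3→5→10→9 push 8 @ unit cost 27 (adds 216)
total cost = 566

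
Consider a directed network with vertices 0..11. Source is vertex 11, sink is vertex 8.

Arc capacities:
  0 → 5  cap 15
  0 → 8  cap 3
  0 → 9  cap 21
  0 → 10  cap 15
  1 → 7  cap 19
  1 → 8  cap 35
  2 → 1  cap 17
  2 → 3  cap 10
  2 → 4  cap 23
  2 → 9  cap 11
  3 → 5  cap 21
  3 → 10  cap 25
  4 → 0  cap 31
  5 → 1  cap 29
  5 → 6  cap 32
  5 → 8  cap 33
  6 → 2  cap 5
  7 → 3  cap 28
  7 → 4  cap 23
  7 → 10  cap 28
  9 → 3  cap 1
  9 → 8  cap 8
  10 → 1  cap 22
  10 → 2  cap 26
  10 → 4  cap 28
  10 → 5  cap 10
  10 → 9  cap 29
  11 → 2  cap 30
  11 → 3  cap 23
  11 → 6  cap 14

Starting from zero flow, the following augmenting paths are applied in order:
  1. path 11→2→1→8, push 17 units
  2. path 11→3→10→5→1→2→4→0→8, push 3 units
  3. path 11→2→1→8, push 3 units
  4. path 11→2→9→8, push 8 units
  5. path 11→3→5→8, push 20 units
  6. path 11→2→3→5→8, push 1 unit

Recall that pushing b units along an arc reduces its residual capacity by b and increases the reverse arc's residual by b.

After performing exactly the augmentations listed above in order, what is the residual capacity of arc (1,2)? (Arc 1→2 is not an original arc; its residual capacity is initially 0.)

after path 1 (11→2→1→8, push 17): res(1,2)=17
after path 2 (11→3→10→5→1→2→4→0→8, push 3): res(1,2)=14
after path 3 (11→2→1→8, push 3): res(1,2)=17
after path 4 (11→2→9→8, push 8): res(1,2)=17
after path 5 (11→3→5→8, push 20): res(1,2)=17
after path 6 (11→2→3→5→8, push 1): res(1,2)=17

Residual capacity of (1,2): 17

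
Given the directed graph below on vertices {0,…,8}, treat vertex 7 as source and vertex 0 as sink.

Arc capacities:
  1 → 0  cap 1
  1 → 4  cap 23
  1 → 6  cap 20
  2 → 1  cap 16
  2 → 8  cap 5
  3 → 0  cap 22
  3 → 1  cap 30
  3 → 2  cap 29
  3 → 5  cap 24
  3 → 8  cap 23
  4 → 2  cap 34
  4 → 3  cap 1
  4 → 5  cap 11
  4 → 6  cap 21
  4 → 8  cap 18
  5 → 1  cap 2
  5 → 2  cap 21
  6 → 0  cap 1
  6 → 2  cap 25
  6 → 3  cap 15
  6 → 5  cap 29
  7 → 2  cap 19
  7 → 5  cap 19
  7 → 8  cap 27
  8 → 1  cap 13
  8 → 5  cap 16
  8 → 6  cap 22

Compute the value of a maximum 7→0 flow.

Maximum flow value: 18

augment #1: 7→2→1→0 bottleneck 1, total now 1
augment #2: 7→8→6→0 bottleneck 1, total now 2
augment #3: 7→8→6→3→0 bottleneck 15, total now 17
augment #4: 7→2→1→4→3→0 bottleneck 1, total now 18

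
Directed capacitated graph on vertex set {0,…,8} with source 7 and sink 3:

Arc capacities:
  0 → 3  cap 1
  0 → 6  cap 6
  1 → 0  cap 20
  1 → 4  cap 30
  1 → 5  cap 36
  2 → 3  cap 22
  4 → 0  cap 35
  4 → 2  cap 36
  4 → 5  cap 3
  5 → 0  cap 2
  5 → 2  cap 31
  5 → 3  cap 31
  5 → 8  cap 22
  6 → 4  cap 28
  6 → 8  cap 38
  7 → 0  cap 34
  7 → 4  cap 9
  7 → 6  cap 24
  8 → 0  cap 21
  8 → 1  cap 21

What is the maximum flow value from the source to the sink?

augment #1: 7→0→3 bottleneck 1, total now 1
augment #2: 7→4→2→3 bottleneck 9, total now 10
augment #3: 7→6→4→2→3 bottleneck 13, total now 23
augment #4: 7→6→4→5→3 bottleneck 3, total now 26
augment #5: 7→6→8→1→5→3 bottleneck 8, total now 34
augment #6: 7→0→6→8→1→5→3 bottleneck 6, total now 40

Maximum flow value: 40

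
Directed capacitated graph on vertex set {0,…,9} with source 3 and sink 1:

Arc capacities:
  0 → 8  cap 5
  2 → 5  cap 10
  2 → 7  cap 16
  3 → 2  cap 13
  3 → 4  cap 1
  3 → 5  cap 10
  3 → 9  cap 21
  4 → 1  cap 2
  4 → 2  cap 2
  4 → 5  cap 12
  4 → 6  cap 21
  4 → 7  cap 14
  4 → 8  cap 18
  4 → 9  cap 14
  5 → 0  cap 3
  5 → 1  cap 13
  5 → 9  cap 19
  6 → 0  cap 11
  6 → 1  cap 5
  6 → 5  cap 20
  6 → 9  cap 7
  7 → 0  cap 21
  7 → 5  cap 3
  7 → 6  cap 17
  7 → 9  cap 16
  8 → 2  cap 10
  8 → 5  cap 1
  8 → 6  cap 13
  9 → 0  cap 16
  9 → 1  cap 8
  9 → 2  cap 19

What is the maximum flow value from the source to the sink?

Maximum flow value: 27

augment #1: 3→4→1 bottleneck 1, total now 1
augment #2: 3→5→1 bottleneck 10, total now 11
augment #3: 3→9→1 bottleneck 8, total now 19
augment #4: 3→2→5→1 bottleneck 3, total now 22
augment #5: 3→2→7→6→1 bottleneck 5, total now 27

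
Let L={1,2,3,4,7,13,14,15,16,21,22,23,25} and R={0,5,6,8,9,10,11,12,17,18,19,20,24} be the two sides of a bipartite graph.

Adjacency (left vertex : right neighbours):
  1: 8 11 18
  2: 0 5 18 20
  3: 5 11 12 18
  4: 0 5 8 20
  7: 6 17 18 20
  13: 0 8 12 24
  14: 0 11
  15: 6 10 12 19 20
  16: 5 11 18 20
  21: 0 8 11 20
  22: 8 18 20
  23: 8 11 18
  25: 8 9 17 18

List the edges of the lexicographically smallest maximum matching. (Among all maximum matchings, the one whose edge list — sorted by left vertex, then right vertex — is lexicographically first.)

|M| = 11 (so the lex-smallest maximum matching has 11 edges)
process left vertices in ascending order; for each, take the smallest-labelled available neighbour that still permits 11 edges overall, or leave it unmatched if none does
lex-smallest matching: {1-8, 2-0, 3-12, 4-5, 7-6, 13-24, 14-11, 15-10, 16-18, 21-20, 25-9}

Lex-smallest maximum matching: {(1,8), (2,0), (3,12), (4,5), (7,6), (13,24), (14,11), (15,10), (16,18), (21,20), (25,9)}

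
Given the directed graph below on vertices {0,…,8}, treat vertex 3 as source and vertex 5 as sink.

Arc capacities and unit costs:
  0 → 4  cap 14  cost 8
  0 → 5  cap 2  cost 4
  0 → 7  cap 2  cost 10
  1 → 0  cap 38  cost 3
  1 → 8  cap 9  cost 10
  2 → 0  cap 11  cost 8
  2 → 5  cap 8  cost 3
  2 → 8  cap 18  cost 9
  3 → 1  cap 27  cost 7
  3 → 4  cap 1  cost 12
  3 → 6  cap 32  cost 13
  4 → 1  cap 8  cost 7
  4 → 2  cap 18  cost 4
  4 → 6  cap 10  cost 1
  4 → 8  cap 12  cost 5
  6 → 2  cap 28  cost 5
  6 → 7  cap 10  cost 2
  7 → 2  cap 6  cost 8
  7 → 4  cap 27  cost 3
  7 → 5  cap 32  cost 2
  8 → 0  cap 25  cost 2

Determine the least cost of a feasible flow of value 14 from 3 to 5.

shortest-cost path #1: 3→1→0→5 push 2 @ unit cost 14 (adds 28)
shortest-cost path #2: 3→6→7→5 push 10 @ unit cost 17 (adds 170)
shortest-cost path #3: 3→4→2→5 push 1 @ unit cost 19 (adds 19)
shortest-cost path #4: 3→6→2→5 push 1 @ unit cost 21 (adds 21)
total cost = 238

Minimum cost for 14 units: 238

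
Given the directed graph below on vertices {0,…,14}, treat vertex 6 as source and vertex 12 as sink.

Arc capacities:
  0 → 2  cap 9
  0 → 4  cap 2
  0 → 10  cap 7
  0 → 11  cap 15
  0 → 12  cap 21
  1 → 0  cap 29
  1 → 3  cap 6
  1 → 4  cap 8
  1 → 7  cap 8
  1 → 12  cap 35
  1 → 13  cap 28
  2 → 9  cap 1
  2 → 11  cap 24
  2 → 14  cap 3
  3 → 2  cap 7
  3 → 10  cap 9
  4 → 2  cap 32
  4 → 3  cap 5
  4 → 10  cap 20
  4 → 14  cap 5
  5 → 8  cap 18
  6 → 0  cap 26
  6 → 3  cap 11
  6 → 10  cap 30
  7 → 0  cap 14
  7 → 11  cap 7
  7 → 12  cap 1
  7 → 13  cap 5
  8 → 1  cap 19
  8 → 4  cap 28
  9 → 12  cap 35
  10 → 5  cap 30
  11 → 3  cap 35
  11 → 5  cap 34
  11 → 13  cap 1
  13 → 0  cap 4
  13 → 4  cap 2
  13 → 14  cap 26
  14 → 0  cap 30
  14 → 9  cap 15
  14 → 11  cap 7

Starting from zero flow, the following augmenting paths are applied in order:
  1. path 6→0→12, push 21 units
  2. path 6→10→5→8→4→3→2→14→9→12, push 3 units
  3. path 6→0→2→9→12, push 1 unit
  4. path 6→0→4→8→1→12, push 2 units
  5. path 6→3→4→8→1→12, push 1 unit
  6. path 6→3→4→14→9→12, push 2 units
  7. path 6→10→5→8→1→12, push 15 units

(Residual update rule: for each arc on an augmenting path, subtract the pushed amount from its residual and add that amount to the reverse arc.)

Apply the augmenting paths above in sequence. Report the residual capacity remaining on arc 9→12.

after path 1 (6→0→12, push 21): res(9,12)=35
after path 2 (6→10→5→8→4→3→2→14→9→12, push 3): res(9,12)=32
after path 3 (6→0→2→9→12, push 1): res(9,12)=31
after path 4 (6→0→4→8→1→12, push 2): res(9,12)=31
after path 5 (6→3→4→8→1→12, push 1): res(9,12)=31
after path 6 (6→3→4→14→9→12, push 2): res(9,12)=29
after path 7 (6→10→5→8→1→12, push 15): res(9,12)=29

Residual capacity of (9,12): 29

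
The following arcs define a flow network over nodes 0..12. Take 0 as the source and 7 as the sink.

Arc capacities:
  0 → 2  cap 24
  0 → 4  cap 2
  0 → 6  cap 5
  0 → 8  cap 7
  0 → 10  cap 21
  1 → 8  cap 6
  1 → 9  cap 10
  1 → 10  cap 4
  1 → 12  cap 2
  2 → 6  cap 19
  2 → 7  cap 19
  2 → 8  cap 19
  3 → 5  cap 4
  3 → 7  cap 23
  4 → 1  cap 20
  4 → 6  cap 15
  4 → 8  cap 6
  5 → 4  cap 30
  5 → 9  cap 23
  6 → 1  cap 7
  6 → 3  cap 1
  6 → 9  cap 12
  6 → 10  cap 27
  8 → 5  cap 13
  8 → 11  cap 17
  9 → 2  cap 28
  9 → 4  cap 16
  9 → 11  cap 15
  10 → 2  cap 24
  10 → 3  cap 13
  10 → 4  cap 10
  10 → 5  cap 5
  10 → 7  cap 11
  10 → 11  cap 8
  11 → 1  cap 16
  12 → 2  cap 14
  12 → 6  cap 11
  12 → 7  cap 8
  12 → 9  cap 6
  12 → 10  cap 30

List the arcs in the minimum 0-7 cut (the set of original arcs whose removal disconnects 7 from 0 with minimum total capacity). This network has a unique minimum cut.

Min-cut arcs: {(1,12), (2,7), (6,3), (10,3), (10,7)} (total capacity 46)

augment #1: 0→2→7 push 19
augment #2: 0→10→7 push 11
augment #3: 0→6→3→7 push 1
augment #4: 0→10→3→7 push 10
augment #5: 0→4→1→12→7 push 2
augment #6: 0→6→10→3→7 push 3
max flow = 46; residual-reachable set from 0 gives S-side
cut edges (S→T): {(1,12), (2,7), (6,3), (10,3), (10,7)} total cap 46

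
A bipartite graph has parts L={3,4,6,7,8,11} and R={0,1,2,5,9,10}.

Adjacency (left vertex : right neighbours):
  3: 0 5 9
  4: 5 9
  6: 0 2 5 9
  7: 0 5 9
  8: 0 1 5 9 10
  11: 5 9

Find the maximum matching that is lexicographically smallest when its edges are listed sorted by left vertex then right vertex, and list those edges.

|M| = 5 (so the lex-smallest maximum matching has 5 edges)
process left vertices in ascending order; for each, take the smallest-labelled available neighbour that still permits 5 edges overall, or leave it unmatched if none does
lex-smallest matching: {3-0, 4-5, 6-2, 7-9, 8-1}

Lex-smallest maximum matching: {(3,0), (4,5), (6,2), (7,9), (8,1)}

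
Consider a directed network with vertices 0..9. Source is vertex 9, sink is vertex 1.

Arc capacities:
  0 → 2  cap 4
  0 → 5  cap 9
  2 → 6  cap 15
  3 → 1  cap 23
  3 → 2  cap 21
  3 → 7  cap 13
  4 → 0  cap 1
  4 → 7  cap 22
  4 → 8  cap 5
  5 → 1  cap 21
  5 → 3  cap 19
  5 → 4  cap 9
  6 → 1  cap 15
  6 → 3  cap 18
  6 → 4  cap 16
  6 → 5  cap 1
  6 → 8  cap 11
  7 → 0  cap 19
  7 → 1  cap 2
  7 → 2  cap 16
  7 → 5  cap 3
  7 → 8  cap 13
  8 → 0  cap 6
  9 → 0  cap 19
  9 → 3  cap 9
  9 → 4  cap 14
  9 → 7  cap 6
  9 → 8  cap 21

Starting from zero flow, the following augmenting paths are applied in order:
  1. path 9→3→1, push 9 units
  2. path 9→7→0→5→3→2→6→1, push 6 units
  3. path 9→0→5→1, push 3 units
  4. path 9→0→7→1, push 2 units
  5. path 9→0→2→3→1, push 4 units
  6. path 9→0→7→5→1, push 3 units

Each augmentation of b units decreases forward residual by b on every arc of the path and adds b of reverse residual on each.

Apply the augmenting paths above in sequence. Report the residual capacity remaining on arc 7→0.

after path 1 (9→3→1, push 9): res(7,0)=19
after path 2 (9→7→0→5→3→2→6→1, push 6): res(7,0)=13
after path 3 (9→0→5→1, push 3): res(7,0)=13
after path 4 (9→0→7→1, push 2): res(7,0)=15
after path 5 (9→0→2→3→1, push 4): res(7,0)=15
after path 6 (9→0→7→5→1, push 3): res(7,0)=18

Residual capacity of (7,0): 18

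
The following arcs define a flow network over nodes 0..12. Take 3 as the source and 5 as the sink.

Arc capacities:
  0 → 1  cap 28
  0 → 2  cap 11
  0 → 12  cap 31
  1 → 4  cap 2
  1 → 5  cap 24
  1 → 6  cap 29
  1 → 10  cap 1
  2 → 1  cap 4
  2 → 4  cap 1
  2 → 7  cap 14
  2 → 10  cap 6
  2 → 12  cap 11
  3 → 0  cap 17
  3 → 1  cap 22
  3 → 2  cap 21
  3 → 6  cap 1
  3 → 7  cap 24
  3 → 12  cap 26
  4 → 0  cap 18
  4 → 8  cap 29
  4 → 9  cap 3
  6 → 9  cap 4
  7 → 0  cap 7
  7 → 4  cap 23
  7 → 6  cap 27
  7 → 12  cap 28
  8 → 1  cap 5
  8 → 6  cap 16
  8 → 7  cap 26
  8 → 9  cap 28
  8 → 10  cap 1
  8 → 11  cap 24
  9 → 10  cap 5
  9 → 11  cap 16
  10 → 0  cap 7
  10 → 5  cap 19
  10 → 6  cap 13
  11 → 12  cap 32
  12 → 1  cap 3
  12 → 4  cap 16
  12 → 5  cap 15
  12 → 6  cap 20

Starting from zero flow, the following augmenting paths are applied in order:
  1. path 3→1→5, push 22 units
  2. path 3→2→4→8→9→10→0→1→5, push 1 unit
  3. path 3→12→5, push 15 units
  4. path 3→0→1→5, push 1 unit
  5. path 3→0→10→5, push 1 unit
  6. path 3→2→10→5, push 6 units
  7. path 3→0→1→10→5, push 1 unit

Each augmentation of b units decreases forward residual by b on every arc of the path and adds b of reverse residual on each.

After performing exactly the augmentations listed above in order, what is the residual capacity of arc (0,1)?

after path 1 (3→1→5, push 22): res(0,1)=28
after path 2 (3→2→4→8→9→10→0→1→5, push 1): res(0,1)=27
after path 3 (3→12→5, push 15): res(0,1)=27
after path 4 (3→0→1→5, push 1): res(0,1)=26
after path 5 (3→0→10→5, push 1): res(0,1)=26
after path 6 (3→2→10→5, push 6): res(0,1)=26
after path 7 (3→0→1→10→5, push 1): res(0,1)=25

Residual capacity of (0,1): 25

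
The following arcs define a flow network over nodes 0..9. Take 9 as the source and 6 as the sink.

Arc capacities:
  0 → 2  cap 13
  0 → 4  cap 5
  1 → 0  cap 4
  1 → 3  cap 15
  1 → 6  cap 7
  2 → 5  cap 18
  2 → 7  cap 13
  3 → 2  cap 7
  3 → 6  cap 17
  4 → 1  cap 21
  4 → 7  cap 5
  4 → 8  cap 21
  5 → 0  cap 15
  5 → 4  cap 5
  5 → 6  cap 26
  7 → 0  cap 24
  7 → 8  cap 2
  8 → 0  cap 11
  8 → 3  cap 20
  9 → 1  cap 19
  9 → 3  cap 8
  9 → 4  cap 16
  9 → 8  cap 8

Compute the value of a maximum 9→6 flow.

Maximum flow value: 42

augment #1: 9→1→6 bottleneck 7, total now 7
augment #2: 9→3→6 bottleneck 8, total now 15
augment #3: 9→1→3→6 bottleneck 9, total now 24
augment #4: 9→1→0→2→5→6 bottleneck 3, total now 27
augment #5: 9→8→0→2→5→6 bottleneck 8, total now 35
augment #6: 9→4→1→0→2→5→6 bottleneck 1, total now 36
augment #7: 9→4→1→3→2→5→6 bottleneck 6, total now 42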